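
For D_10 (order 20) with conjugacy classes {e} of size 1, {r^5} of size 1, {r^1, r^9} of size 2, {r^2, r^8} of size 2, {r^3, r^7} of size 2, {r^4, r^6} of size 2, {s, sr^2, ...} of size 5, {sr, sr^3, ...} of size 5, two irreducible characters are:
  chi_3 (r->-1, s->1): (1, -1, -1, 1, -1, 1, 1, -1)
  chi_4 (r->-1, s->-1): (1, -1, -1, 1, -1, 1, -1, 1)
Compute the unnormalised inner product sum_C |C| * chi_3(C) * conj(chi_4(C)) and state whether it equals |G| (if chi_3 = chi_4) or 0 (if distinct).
Sum = 0; so <chi_3, chi_4> = 0 (distinct irreducibles are orthogonal).

Why: Compute term by term over conjugacy classes (|C| * chi_3(C) * conj(chi_4(C))):
  1*(1)*conj(1) + 1*(-1)*conj(-1) + 2*(-1)*conj(-1) + 2*(1)*conj(1) + 2*(-1)*conj(-1) + 2*(1)*conj(1) + 5*(1)*conj(-1) + 5*(-1)*conj(1)
  = (1) + (1) + (2) + (2) + (2) + (2) + (-5) + (-5)
  = 0.
Dividing by |G| = 20 gives 0/20 = 0, matching the row-orthogonality relation <chi_3, chi_4> = [chi_3 = chi_4].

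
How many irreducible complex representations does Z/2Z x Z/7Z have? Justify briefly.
14

The number of irreducible complex representations of a finite group equals its number of conjugacy classes. Z/2Z x Z/7Z is abelian of order 14, so every element is its own conjugacy class: 14 classes, so Z/2Z x Z/7Z (order 14) has exactly 14 irreducible complex representations.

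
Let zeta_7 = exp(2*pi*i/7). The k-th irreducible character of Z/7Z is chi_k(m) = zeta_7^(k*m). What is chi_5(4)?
chi_5(4) = zeta_7^20 = exp(-2*I*pi/7)

Derivation: chi_5(4) = zeta_7^(5*4) = zeta_7^20. Since zeta_7^7 = 1, this equals zeta_7^6 = exp(2*pi*i*6/7) = exp(-2*I*pi/7).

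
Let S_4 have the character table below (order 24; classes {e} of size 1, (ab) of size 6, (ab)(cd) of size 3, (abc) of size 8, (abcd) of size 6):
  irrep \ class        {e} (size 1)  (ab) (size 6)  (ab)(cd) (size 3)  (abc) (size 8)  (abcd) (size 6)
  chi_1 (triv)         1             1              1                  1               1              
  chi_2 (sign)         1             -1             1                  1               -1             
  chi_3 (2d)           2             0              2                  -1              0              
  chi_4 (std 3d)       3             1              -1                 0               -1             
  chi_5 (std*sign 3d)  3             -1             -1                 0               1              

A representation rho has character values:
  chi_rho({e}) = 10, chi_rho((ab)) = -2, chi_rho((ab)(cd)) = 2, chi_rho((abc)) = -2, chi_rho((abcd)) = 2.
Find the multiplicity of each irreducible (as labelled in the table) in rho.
Multiplicities: chi_1: 0, chi_2: 0, chi_3: 2, chi_4: 0, chi_5: 2.

Solution. Use <chi_rho, chi> = (1/|G|) sum_C |C| * chi_rho(C) * conj(chi(C)) with |G| = 24 for each irreducible chi in the table:
  <chi_rho, chi_1> = (1/24)[1*(10)*conj(1) + 6*(-2)*conj(1) + 3*(2)*conj(1) + 8*(-2)*conj(1) + 6*(2)*conj(1)]
      = (1/24)[(10) + (-12) + (6) + (-16) + (12)] = 0/24 = 0
  <chi_rho, chi_2> = (1/24)[1*(10)*conj(1) + 6*(-2)*conj(-1) + 3*(2)*conj(1) + 8*(-2)*conj(1) + 6*(2)*conj(-1)]
      = (1/24)[(10) + (12) + (6) + (-16) + (-12)] = 0/24 = 0
  <chi_rho, chi_3> = (1/24)[1*(10)*conj(2) + 6*(-2)*conj(0) + 3*(2)*conj(2) + 8*(-2)*conj(-1) + 6*(2)*conj(0)]
      = (1/24)[(20) + (0) + (12) + (16) + (0)] = 48/24 = 2
  <chi_rho, chi_4> = (1/24)[1*(10)*conj(3) + 6*(-2)*conj(1) + 3*(2)*conj(-1) + 8*(-2)*conj(0) + 6*(2)*conj(-1)]
      = (1/24)[(30) + (-12) + (-6) + (0) + (-12)] = 0/24 = 0
  <chi_rho, chi_5> = (1/24)[1*(10)*conj(3) + 6*(-2)*conj(-1) + 3*(2)*conj(-1) + 8*(-2)*conj(0) + 6*(2)*conj(1)]
      = (1/24)[(30) + (12) + (-6) + (0) + (12)] = 48/24 = 2
Dimension check: dim(rho) = sum (mult * dim) = 0*1 + 0*1 + 2*2 + 0*3 + 2*3 = 10 = chi_rho(e) = 10.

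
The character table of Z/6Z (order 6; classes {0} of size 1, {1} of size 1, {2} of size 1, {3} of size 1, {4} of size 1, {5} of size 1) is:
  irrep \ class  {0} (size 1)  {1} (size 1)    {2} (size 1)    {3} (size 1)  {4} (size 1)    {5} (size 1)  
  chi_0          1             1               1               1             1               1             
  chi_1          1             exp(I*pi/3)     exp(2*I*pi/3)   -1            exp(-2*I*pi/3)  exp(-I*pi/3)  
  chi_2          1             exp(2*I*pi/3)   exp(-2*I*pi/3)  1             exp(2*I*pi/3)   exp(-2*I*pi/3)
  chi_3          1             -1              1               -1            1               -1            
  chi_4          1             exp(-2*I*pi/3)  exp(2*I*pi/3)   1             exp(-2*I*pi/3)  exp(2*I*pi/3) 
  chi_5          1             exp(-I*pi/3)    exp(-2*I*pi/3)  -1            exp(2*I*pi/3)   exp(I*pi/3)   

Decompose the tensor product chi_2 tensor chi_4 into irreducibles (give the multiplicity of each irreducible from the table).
chi_2 tensor chi_4 = chi_0 (all other irreducibles have multiplicity 0).

Derivation: The character of a tensor product is the pointwise product (chi_2 * chi_4)(C) = chi_2(C) * chi_4(C):
  {0}: (1)*(1), {1}: (exp(2*I*pi/3))*(exp(-2*I*pi/3)), {2}: (exp(-2*I*pi/3))*(exp(2*I*pi/3)), {3}: (1)*(1), {4}: (exp(2*I*pi/3))*(exp(-2*I*pi/3)), {5}: (exp(-2*I*pi/3))*(exp(2*I*pi/3))
so (chi_2 * chi_4) takes values
  {0} -> 1, {1} -> 1, {2} -> 1, {3} -> 1, {4} -> 1, {5} -> 1.
Now take the inner product of this character with each irreducible chi from the table, <chi_2*chi_4, chi> = (1/6) sum_C |C| (chi_2*chi_4)(C) conj(chi(C)):
  <chi_2*chi_4, chi_0> = (1/6)[1*(1)*conj(1) + 1*(1)*conj(1) + 1*(1)*conj(1) + 1*(1)*conj(1) + 1*(1)*conj(1) + 1*(1)*conj(1)]
      = (1/6)[(1) + (1) + (1) + (1) + (1) + (1)] = 6/6 = 1
  <chi_2*chi_4, chi_1> = (1/6)[1*(1)*conj(1) + 1*(1)*conj(exp(I*pi/3)) + 1*(1)*conj(exp(2*I*pi/3)) + 1*(1)*conj(-1) + 1*(1)*conj(exp(-2*I*pi/3)) + 1*(1)*conj(exp(-I*pi/3))]
      = (1/6)[(1) + (exp(-I*pi/3)) + (exp(-2*I*pi/3)) + (-1) + (exp(2*I*pi/3)) + (exp(I*pi/3))] = 0/6 = 0
  <chi_2*chi_4, chi_2> = (1/6)[1*(1)*conj(1) + 1*(1)*conj(exp(2*I*pi/3)) + 1*(1)*conj(exp(-2*I*pi/3)) + 1*(1)*conj(1) + 1*(1)*conj(exp(2*I*pi/3)) + 1*(1)*conj(exp(-2*I*pi/3))]
      = (1/6)[(1) + (exp(-2*I*pi/3)) + (exp(2*I*pi/3)) + (1) + (exp(-2*I*pi/3)) + (exp(2*I*pi/3))] = 0/6 = 0
  <chi_2*chi_4, chi_3> = (1/6)[1*(1)*conj(1) + 1*(1)*conj(-1) + 1*(1)*conj(1) + 1*(1)*conj(-1) + 1*(1)*conj(1) + 1*(1)*conj(-1)]
      = (1/6)[(1) + (-1) + (1) + (-1) + (1) + (-1)] = 0/6 = 0
  <chi_2*chi_4, chi_4> = (1/6)[1*(1)*conj(1) + 1*(1)*conj(exp(-2*I*pi/3)) + 1*(1)*conj(exp(2*I*pi/3)) + 1*(1)*conj(1) + 1*(1)*conj(exp(-2*I*pi/3)) + 1*(1)*conj(exp(2*I*pi/3))]
      = (1/6)[(1) + (exp(2*I*pi/3)) + (exp(-2*I*pi/3)) + (1) + (exp(2*I*pi/3)) + (exp(-2*I*pi/3))] = 0/6 = 0
  <chi_2*chi_4, chi_5> = (1/6)[1*(1)*conj(1) + 1*(1)*conj(exp(-I*pi/3)) + 1*(1)*conj(exp(-2*I*pi/3)) + 1*(1)*conj(-1) + 1*(1)*conj(exp(2*I*pi/3)) + 1*(1)*conj(exp(I*pi/3))]
      = (1/6)[(1) + (exp(I*pi/3)) + (exp(2*I*pi/3)) + (-1) + (exp(-2*I*pi/3)) + (exp(-I*pi/3))] = 0/6 = 0
(Exp terms are combined using exp(i*s)*conj(exp(i*t)) = exp(i*(s-t)), and sums of them are collapsed using the identity that for every m > 1 the m distinct m-th roots of unity sum to 0, e.g. 1 + exp(2*I*pi/3) + exp(-2*I*pi/3) = 0.)
Hence the multiplicities are chi_0: 1. Dimension check: dim(chi_2)*dim(chi_4) = 1*1 = 1 and sum (mult * dim) = 1*1 = 1.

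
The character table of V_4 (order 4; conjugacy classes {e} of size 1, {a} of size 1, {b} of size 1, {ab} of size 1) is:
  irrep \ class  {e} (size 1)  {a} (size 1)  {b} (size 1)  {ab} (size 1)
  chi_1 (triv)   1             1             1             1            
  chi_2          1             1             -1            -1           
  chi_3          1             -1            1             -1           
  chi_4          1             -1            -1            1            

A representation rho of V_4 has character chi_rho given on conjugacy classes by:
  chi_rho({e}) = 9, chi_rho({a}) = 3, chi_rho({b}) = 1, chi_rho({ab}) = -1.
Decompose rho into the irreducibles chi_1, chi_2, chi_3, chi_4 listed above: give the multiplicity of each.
Multiplicities: chi_1: 3, chi_2: 3, chi_3: 2, chi_4: 1.

Proof sketch: Use <chi_rho, chi> = (1/|G|) sum_C |C| * chi_rho(C) * conj(chi(C)) with |G| = 4 for each irreducible chi in the table:
  <chi_rho, chi_1> = (1/4)[1*(9)*conj(1) + 1*(3)*conj(1) + 1*(1)*conj(1) + 1*(-1)*conj(1)]
      = (1/4)[(9) + (3) + (1) + (-1)] = 12/4 = 3
  <chi_rho, chi_2> = (1/4)[1*(9)*conj(1) + 1*(3)*conj(1) + 1*(1)*conj(-1) + 1*(-1)*conj(-1)]
      = (1/4)[(9) + (3) + (-1) + (1)] = 12/4 = 3
  <chi_rho, chi_3> = (1/4)[1*(9)*conj(1) + 1*(3)*conj(-1) + 1*(1)*conj(1) + 1*(-1)*conj(-1)]
      = (1/4)[(9) + (-3) + (1) + (1)] = 8/4 = 2
  <chi_rho, chi_4> = (1/4)[1*(9)*conj(1) + 1*(3)*conj(-1) + 1*(1)*conj(-1) + 1*(-1)*conj(1)]
      = (1/4)[(9) + (-3) + (-1) + (-1)] = 4/4 = 1
Dimension check: dim(rho) = sum (mult * dim) = 3*1 + 3*1 + 2*1 + 1*1 = 9 = chi_rho(e) = 9.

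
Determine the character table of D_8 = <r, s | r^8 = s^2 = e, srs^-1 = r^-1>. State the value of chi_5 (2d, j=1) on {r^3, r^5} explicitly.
Conjugacy classes: {e} of size 1, {r^4} of size 1, {r^1, r^7} of size 2, {r^2, r^6} of size 2, {r^3, r^5} of size 2, {s, sr^2, ...} of size 4, {sr, sr^3, ...} of size 4.
Character table:
  irrep \ class              {e} (size 1)  {r^4} (size 1)  {r^1, r^7} (size 2)  {r^2, r^6} (size 2)  {r^3, r^5} (size 2)  {s, sr^2, ...} (size 4)  {sr, sr^3, ...} (size 4)
  chi_1 (triv)               1             1               1                    1                    1                    1                        1                       
  chi_2 (sign: r->1, s->-1)  1             1               1                    1                    1                    -1                       -1                      
  chi_3 (r->-1, s->1)        1             1               -1                   1                    -1                   1                        -1                      
  chi_4 (r->-1, s->-1)       1             1               -1                   1                    -1                   -1                       1                       
  chi_5 (2d, j=1)            2             -2              sqrt(2)              0                    -sqrt(2)             0                        0                       
  chi_6 (2d, j=2)            2             2               0                    -2                   0                    0                        0                       
  chi_7 (2d, j=3)            2             -2              -sqrt(2)             0                    sqrt(2)              0                        0                       

Spot check: chi_5 (2d, j=1) on {r^3, r^5} = -sqrt(2).

D_8 has order 2*8 = 16 with 7 conjugacy classes, hence 7 irreducibles. Sum of squared dims 1 + 1 + 1 + 1 + 4 + 4 + 4 = 16 = |G|. Linear characters come from the abelianisation; the 2-dimensional irreps have character r^k -> 2*cos(2*pi*j*k/8), reflections -> 0.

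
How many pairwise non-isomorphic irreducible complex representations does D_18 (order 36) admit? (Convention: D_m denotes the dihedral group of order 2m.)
12

Working: The number of irreducible complex representations of a finite group equals its number of conjugacy classes. D_18 has 12 conjugacy classes (n/2 + 3 for n even), so D_18 (order 36) has exactly 12 irreducible complex representations.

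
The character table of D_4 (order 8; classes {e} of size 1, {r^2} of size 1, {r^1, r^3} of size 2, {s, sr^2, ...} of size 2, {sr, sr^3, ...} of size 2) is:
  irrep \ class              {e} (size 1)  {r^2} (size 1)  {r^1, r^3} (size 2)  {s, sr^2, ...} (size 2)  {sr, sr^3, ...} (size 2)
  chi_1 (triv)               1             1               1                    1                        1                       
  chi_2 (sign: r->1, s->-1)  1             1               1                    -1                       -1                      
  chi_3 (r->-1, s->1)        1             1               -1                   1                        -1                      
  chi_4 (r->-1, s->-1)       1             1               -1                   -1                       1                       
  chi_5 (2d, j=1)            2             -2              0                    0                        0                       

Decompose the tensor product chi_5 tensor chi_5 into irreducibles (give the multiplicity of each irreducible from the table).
chi_5 tensor chi_5 = chi_1 + chi_2 + chi_3 + chi_4 (all other irreducibles have multiplicity 0).

Proof sketch: The character of a tensor product is the pointwise product (chi_5 * chi_5)(C) = chi_5(C) * chi_5(C):
  {e}: (2)*(2), {r^2}: (-2)*(-2), {r^1, r^3}: (0)*(0), {s, sr^2, ...}: (0)*(0), {sr, sr^3, ...}: (0)*(0)
so (chi_5 * chi_5) takes values
  {e} -> 4, {r^2} -> 4, {r^1, r^3} -> 0, {s, sr^2, ...} -> 0, {sr, sr^3, ...} -> 0.
Now take the inner product of this character with each irreducible chi from the table, <chi_5*chi_5, chi> = (1/8) sum_C |C| (chi_5*chi_5)(C) conj(chi(C)):
  <chi_5*chi_5, chi_1> = (1/8)[1*(4)*conj(1) + 1*(4)*conj(1) + 2*(0)*conj(1) + 2*(0)*conj(1) + 2*(0)*conj(1)]
      = (1/8)[(4) + (4) + (0) + (0) + (0)] = 8/8 = 1
  <chi_5*chi_5, chi_2> = (1/8)[1*(4)*conj(1) + 1*(4)*conj(1) + 2*(0)*conj(1) + 2*(0)*conj(-1) + 2*(0)*conj(-1)]
      = (1/8)[(4) + (4) + (0) + (0) + (0)] = 8/8 = 1
  <chi_5*chi_5, chi_3> = (1/8)[1*(4)*conj(1) + 1*(4)*conj(1) + 2*(0)*conj(-1) + 2*(0)*conj(1) + 2*(0)*conj(-1)]
      = (1/8)[(4) + (4) + (0) + (0) + (0)] = 8/8 = 1
  <chi_5*chi_5, chi_4> = (1/8)[1*(4)*conj(1) + 1*(4)*conj(1) + 2*(0)*conj(-1) + 2*(0)*conj(-1) + 2*(0)*conj(1)]
      = (1/8)[(4) + (4) + (0) + (0) + (0)] = 8/8 = 1
  <chi_5*chi_5, chi_5> = (1/8)[1*(4)*conj(2) + 1*(4)*conj(-2) + 2*(0)*conj(0) + 2*(0)*conj(0) + 2*(0)*conj(0)]
      = (1/8)[(8) + (-8) + (0) + (0) + (0)] = 0/8 = 0
Hence the multiplicities are chi_1: 1, chi_2: 1, chi_3: 1, chi_4: 1. Dimension check: dim(chi_5)*dim(chi_5) = 2*2 = 4 and sum (mult * dim) = 1*1 + 1*1 + 1*1 + 1*1 = 4.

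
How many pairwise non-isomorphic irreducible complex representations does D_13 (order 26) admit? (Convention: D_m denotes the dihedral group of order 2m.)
8

The number of irreducible complex representations of a finite group equals its number of conjugacy classes. D_13 has 8 conjugacy classes ((n+3)/2 for n odd), so D_13 (order 26) has exactly 8 irreducible complex representations.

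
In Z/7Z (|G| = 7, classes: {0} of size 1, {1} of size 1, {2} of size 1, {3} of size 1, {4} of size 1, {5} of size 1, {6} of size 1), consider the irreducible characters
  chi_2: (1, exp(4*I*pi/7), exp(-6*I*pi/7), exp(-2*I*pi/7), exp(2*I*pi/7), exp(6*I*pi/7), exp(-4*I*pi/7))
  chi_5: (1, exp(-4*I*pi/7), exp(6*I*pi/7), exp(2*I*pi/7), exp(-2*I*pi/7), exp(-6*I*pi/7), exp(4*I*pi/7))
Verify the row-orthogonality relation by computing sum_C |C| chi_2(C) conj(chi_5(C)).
Sum = 0; so <chi_2, chi_5> = 0 (distinct irreducibles are orthogonal).

Compute term by term over conjugacy classes (|C| * chi_2(C) * conj(chi_5(C))):
  1*(1)*conj(1) + 1*(exp(4*I*pi/7))*conj(exp(-4*I*pi/7)) + 1*(exp(-6*I*pi/7))*conj(exp(6*I*pi/7)) + 1*(exp(-2*I*pi/7))*conj(exp(2*I*pi/7)) + 1*(exp(2*I*pi/7))*conj(exp(-2*I*pi/7)) + 1*(exp(6*I*pi/7))*conj(exp(-6*I*pi/7)) + 1*(exp(-4*I*pi/7))*conj(exp(4*I*pi/7))
  = (1) + (exp(-6*I*pi/7)) + (exp(2*I*pi/7)) + (exp(-4*I*pi/7)) + (exp(4*I*pi/7)) + (exp(-2*I*pi/7)) + (exp(6*I*pi/7))
  = 0.
(Exp terms are combined using exp(i*s)*conj(exp(i*t)) = exp(i*(s-t)), and sums of them are collapsed using the identity that for every m > 1 the m distinct m-th roots of unity sum to 0, e.g. 1 + exp(2*I*pi/3) + exp(-2*I*pi/3) = 0.)
Dividing by |G| = 7 gives 0/7 = 0, matching the row-orthogonality relation <chi_2, chi_5> = [chi_2 = chi_5].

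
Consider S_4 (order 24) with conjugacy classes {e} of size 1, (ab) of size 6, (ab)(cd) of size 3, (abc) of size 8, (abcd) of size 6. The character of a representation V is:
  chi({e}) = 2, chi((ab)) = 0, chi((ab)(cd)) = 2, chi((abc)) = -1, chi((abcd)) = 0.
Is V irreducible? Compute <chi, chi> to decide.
Irreducible: <chi, chi> = 1.

Argument: <chi, chi> = (1/|G|) sum_C |C| * |chi(C)|^2 = (1/24)[1*|2|^2 + 6*|0|^2 + 3*|2|^2 + 8*|-1|^2 + 6*|0|^2]
  = (1/24)[(4) + (0) + (12) + (8) + (0)] = 24/24 = 1.
A character is irreducible iff <chi, chi> = 1, so this representation is irreducible.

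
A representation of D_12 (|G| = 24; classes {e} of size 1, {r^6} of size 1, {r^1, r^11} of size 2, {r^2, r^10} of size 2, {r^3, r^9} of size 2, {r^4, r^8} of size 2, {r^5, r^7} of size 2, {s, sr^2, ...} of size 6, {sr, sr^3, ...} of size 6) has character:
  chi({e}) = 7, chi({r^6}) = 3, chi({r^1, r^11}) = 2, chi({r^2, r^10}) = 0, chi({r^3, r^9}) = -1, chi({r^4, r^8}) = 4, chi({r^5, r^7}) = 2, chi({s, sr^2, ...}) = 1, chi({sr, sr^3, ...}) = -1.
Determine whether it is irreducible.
Not irreducible (reducible): <chi, chi> = 5 > 1.

Argument: <chi, chi> = (1/|G|) sum_C |C| * |chi(C)|^2 = (1/24)[1*|7|^2 + 1*|3|^2 + 2*|2|^2 + 2*|0|^2 + 2*|-1|^2 + 2*|4|^2 + 2*|2|^2 + 6*|1|^2 + 6*|-1|^2]
  = (1/24)[(49) + (9) + (8) + (0) + (2) + (32) + (8) + (6) + (6)] = 120/24 = 5.
A character is irreducible iff <chi, chi> = 1, so this representation is reducible.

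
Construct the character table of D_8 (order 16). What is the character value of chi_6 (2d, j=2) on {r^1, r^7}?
Conjugacy classes: {e} of size 1, {r^4} of size 1, {r^1, r^7} of size 2, {r^2, r^6} of size 2, {r^3, r^5} of size 2, {s, sr^2, ...} of size 4, {sr, sr^3, ...} of size 4.
Character table:
  irrep \ class              {e} (size 1)  {r^4} (size 1)  {r^1, r^7} (size 2)  {r^2, r^6} (size 2)  {r^3, r^5} (size 2)  {s, sr^2, ...} (size 4)  {sr, sr^3, ...} (size 4)
  chi_1 (triv)               1             1               1                    1                    1                    1                        1                       
  chi_2 (sign: r->1, s->-1)  1             1               1                    1                    1                    -1                       -1                      
  chi_3 (r->-1, s->1)        1             1               -1                   1                    -1                   1                        -1                      
  chi_4 (r->-1, s->-1)       1             1               -1                   1                    -1                   -1                       1                       
  chi_5 (2d, j=1)            2             -2              sqrt(2)              0                    -sqrt(2)             0                        0                       
  chi_6 (2d, j=2)            2             2               0                    -2                   0                    0                        0                       
  chi_7 (2d, j=3)            2             -2              -sqrt(2)             0                    sqrt(2)              0                        0                       

Spot check: chi_6 (2d, j=2) on {r^1, r^7} = 0.

Derivation: D_8 has order 2*8 = 16 with 7 conjugacy classes, hence 7 irreducibles. Sum of squared dims 1 + 1 + 1 + 1 + 4 + 4 + 4 = 16 = |G|. Linear characters come from the abelianisation; the 2-dimensional irreps have character r^k -> 2*cos(2*pi*j*k/8), reflections -> 0.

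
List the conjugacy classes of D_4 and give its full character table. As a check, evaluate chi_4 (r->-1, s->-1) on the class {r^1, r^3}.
Conjugacy classes: {e} of size 1, {r^2} of size 1, {r^1, r^3} of size 2, {s, sr^2, ...} of size 2, {sr, sr^3, ...} of size 2.
Character table:
  irrep \ class              {e} (size 1)  {r^2} (size 1)  {r^1, r^3} (size 2)  {s, sr^2, ...} (size 2)  {sr, sr^3, ...} (size 2)
  chi_1 (triv)               1             1               1                    1                        1                       
  chi_2 (sign: r->1, s->-1)  1             1               1                    -1                       -1                      
  chi_3 (r->-1, s->1)        1             1               -1                   1                        -1                      
  chi_4 (r->-1, s->-1)       1             1               -1                   -1                       1                       
  chi_5 (2d, j=1)            2             -2              0                    0                        0                       

Spot check: chi_4 (r->-1, s->-1) on {r^1, r^3} = -1.

Details: D_4 has order 2*4 = 8 with 5 conjugacy classes, hence 5 irreducibles. Sum of squared dims 1 + 1 + 1 + 1 + 4 = 8 = |G|. Linear characters come from the abelianisation; the 2-dimensional irreps have character r^k -> 2*cos(2*pi*j*k/4), reflections -> 0.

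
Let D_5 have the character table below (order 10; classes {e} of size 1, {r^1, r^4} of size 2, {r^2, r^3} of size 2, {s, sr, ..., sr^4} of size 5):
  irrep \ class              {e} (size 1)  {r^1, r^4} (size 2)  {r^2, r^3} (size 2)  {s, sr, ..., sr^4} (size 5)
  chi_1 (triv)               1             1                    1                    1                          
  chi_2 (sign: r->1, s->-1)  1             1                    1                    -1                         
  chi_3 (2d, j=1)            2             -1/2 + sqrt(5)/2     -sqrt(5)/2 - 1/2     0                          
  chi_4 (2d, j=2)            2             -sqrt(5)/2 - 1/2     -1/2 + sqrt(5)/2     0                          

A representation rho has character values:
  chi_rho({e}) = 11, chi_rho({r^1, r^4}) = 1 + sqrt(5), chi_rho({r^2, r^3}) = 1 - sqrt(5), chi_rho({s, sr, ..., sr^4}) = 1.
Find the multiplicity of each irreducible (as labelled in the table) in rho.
Multiplicities: chi_1: 2, chi_2: 1, chi_3: 3, chi_4: 1.

Proof sketch: Use <chi_rho, chi> = (1/|G|) sum_C |C| * chi_rho(C) * conj(chi(C)) with |G| = 10 for each irreducible chi in the table:
  <chi_rho, chi_1> = (1/10)[1*(11)*conj(1) + 2*(1 + sqrt(5))*conj(1) + 2*(1 - sqrt(5))*conj(1) + 5*(1)*conj(1)]
      = (1/10)[(11) + (2 + 2*sqrt(5)) + (2 - 2*sqrt(5)) + (5)] = 20/10 = 2
  <chi_rho, chi_2> = (1/10)[1*(11)*conj(1) + 2*(1 + sqrt(5))*conj(1) + 2*(1 - sqrt(5))*conj(1) + 5*(1)*conj(-1)]
      = (1/10)[(11) + (2 + 2*sqrt(5)) + (2 - 2*sqrt(5)) + (-5)] = 10/10 = 1
  <chi_rho, chi_3> = (1/10)[1*(11)*conj(2) + 2*(1 + sqrt(5))*conj(-1/2 + sqrt(5)/2) + 2*(1 - sqrt(5))*conj(-sqrt(5)/2 - 1/2) + 5*(1)*conj(0)]
      = (1/10)[(22) + (4) + (4) + (0)] = 30/10 = 3
  <chi_rho, chi_4> = (1/10)[1*(11)*conj(2) + 2*(1 + sqrt(5))*conj(-sqrt(5)/2 - 1/2) + 2*(1 - sqrt(5))*conj(-1/2 + sqrt(5)/2) + 5*(1)*conj(0)]
      = (1/10)[(22) + (-6 - 2*sqrt(5)) + (-6 + 2*sqrt(5)) + (0)] = 10/10 = 1
Dimension check: dim(rho) = sum (mult * dim) = 2*1 + 1*1 + 3*2 + 1*2 = 11 = chi_rho(e) = 11.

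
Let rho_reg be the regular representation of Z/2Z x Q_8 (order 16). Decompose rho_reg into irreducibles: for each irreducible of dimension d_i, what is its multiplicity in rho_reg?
Each irreducible V_i of dimension d_i appears with multiplicity d_i, i.e. rho_reg = (direct sum over all irreducibles V_i) d_i V_i. The irreducible dimensions for Z/2Z x Q_8 are 1, 1, 1, 1, 1, 1, 1, 1, 2, 2: 8 irreducibles of dimension 1, each with multiplicity 1; 2 irreducibles of dimension 2, each with multiplicity 2. Total dimension 8*1*1 + 2*2*2 = 16 = |G|.

General theorem: in the regular representation of a finite group G, each irreducible appears with multiplicity equal to its dimension. Check: dim(rho_reg) = sum d_i^2 = 1 + 1 + 1 + 1 + 1 + 1 + 1 + 1 + 4 + 4 = 16 = |G|.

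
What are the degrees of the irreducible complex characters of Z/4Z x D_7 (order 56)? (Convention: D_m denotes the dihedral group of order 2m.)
Dimensions: 1, 1, 1, 1, 1, 1, 1, 1, 2, 2, 2, 2, 2, 2, 2, 2, 2, 2, 2, 2

Solution. There are 20 irreducibles (= number of conjugacy classes). Their dimensions d_i satisfy sum d_i^2 = |G| = 56: 1 + 1 + 1 + 1 + 1 + 1 + 1 + 1 + 4 + 4 + 4 + 4 + 4 + 4 + 4 + 4 + 4 + 4 + 4 + 4 = 56. (For the product with Z/4Z: each of the 4 1-dim characters of Z/4Z tensors with each irrep of D_7, giving 4 copies of each D_7-dimension.)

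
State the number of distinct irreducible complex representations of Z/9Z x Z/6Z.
54

Reasoning: The number of irreducible complex representations of a finite group equals its number of conjugacy classes. Z/9Z x Z/6Z is abelian of order 54, so every element is its own conjugacy class: 54 classes, so Z/9Z x Z/6Z (order 54) has exactly 54 irreducible complex representations.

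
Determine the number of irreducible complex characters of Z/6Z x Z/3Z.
18

Justification: The number of irreducible complex representations of a finite group equals its number of conjugacy classes. Z/6Z x Z/3Z is abelian of order 18, so every element is its own conjugacy class: 18 classes, so Z/6Z x Z/3Z (order 18) has exactly 18 irreducible complex representations.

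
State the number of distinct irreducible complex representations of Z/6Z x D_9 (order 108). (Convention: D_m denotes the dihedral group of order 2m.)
36

Derivation: The number of irreducible complex representations of a finite group equals its number of conjugacy classes. For a direct product, #classes(G x H) = #classes(G) * #classes(H). Z/6Z has 6 classes (abelian), D_9 has 6 classes, so 6 * 6 = 36, so Z/6Z x D_9 (order 108) has exactly 36 irreducible complex representations.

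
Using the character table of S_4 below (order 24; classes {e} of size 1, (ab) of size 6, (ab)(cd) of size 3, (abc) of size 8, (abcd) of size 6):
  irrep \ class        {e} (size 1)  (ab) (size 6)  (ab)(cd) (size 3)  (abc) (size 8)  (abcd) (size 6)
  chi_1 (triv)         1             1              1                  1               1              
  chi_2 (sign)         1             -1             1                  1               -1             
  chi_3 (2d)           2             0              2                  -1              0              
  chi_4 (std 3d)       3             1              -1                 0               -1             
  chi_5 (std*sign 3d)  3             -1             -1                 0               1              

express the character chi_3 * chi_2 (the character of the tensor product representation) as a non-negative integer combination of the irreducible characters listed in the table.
chi_3 tensor chi_2 = chi_3 (all other irreducibles have multiplicity 0).

Working: The character of a tensor product is the pointwise product (chi_3 * chi_2)(C) = chi_3(C) * chi_2(C):
  {e}: (2)*(1), (ab): (0)*(-1), (ab)(cd): (2)*(1), (abc): (-1)*(1), (abcd): (0)*(-1)
so (chi_3 * chi_2) takes values
  {e} -> 2, (ab) -> 0, (ab)(cd) -> 2, (abc) -> -1, (abcd) -> 0.
Now take the inner product of this character with each irreducible chi from the table, <chi_3*chi_2, chi> = (1/24) sum_C |C| (chi_3*chi_2)(C) conj(chi(C)):
  <chi_3*chi_2, chi_1> = (1/24)[1*(2)*conj(1) + 6*(0)*conj(1) + 3*(2)*conj(1) + 8*(-1)*conj(1) + 6*(0)*conj(1)]
      = (1/24)[(2) + (0) + (6) + (-8) + (0)] = 0/24 = 0
  <chi_3*chi_2, chi_2> = (1/24)[1*(2)*conj(1) + 6*(0)*conj(-1) + 3*(2)*conj(1) + 8*(-1)*conj(1) + 6*(0)*conj(-1)]
      = (1/24)[(2) + (0) + (6) + (-8) + (0)] = 0/24 = 0
  <chi_3*chi_2, chi_3> = (1/24)[1*(2)*conj(2) + 6*(0)*conj(0) + 3*(2)*conj(2) + 8*(-1)*conj(-1) + 6*(0)*conj(0)]
      = (1/24)[(4) + (0) + (12) + (8) + (0)] = 24/24 = 1
  <chi_3*chi_2, chi_4> = (1/24)[1*(2)*conj(3) + 6*(0)*conj(1) + 3*(2)*conj(-1) + 8*(-1)*conj(0) + 6*(0)*conj(-1)]
      = (1/24)[(6) + (0) + (-6) + (0) + (0)] = 0/24 = 0
  <chi_3*chi_2, chi_5> = (1/24)[1*(2)*conj(3) + 6*(0)*conj(-1) + 3*(2)*conj(-1) + 8*(-1)*conj(0) + 6*(0)*conj(1)]
      = (1/24)[(6) + (0) + (-6) + (0) + (0)] = 0/24 = 0
Hence the multiplicities are chi_3: 1. Dimension check: dim(chi_3)*dim(chi_2) = 2*1 = 2 and sum (mult * dim) = 1*2 = 2.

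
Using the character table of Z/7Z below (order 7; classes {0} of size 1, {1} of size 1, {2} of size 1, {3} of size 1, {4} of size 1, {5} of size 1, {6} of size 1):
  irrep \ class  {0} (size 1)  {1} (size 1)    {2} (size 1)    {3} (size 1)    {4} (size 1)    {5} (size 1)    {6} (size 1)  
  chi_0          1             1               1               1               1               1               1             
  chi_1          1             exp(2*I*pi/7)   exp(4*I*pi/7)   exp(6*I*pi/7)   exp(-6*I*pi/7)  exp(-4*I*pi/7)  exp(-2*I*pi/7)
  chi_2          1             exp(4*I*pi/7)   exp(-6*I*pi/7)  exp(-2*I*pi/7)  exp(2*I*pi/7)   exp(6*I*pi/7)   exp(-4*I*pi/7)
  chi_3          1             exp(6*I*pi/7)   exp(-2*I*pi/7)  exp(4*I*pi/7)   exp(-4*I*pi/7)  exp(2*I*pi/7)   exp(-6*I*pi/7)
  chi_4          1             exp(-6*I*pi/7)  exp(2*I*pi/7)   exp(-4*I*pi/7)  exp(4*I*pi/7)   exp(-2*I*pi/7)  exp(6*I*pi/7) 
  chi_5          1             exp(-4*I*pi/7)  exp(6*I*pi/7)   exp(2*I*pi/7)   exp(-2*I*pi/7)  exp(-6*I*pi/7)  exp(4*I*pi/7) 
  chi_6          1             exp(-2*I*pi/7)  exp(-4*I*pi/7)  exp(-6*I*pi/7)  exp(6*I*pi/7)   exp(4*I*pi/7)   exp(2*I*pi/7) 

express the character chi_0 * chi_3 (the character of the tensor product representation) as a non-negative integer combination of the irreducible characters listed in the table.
chi_0 tensor chi_3 = chi_3 (all other irreducibles have multiplicity 0).

Justification: The character of a tensor product is the pointwise product (chi_0 * chi_3)(C) = chi_0(C) * chi_3(C):
  {0}: (1)*(1), {1}: (1)*(exp(6*I*pi/7)), {2}: (1)*(exp(-2*I*pi/7)), {3}: (1)*(exp(4*I*pi/7)), {4}: (1)*(exp(-4*I*pi/7)), {5}: (1)*(exp(2*I*pi/7)), {6}: (1)*(exp(-6*I*pi/7))
so (chi_0 * chi_3) takes values
  {0} -> 1, {1} -> exp(6*I*pi/7), {2} -> exp(-2*I*pi/7), {3} -> exp(4*I*pi/7), {4} -> exp(-4*I*pi/7), {5} -> exp(2*I*pi/7), {6} -> exp(-6*I*pi/7).
Now take the inner product of this character with each irreducible chi from the table, <chi_0*chi_3, chi> = (1/7) sum_C |C| (chi_0*chi_3)(C) conj(chi(C)):
  <chi_0*chi_3, chi_0> = (1/7)[1*(1)*conj(1) + 1*(exp(6*I*pi/7))*conj(1) + 1*(exp(-2*I*pi/7))*conj(1) + 1*(exp(4*I*pi/7))*conj(1) + 1*(exp(-4*I*pi/7))*conj(1) + 1*(exp(2*I*pi/7))*conj(1) + 1*(exp(-6*I*pi/7))*conj(1)]
      = (1/7)[(1) + (exp(6*I*pi/7)) + (exp(-2*I*pi/7)) + (exp(4*I*pi/7)) + (exp(-4*I*pi/7)) + (exp(2*I*pi/7)) + (exp(-6*I*pi/7))] = 0/7 = 0
  <chi_0*chi_3, chi_1> = (1/7)[1*(1)*conj(1) + 1*(exp(6*I*pi/7))*conj(exp(2*I*pi/7)) + 1*(exp(-2*I*pi/7))*conj(exp(4*I*pi/7)) + 1*(exp(4*I*pi/7))*conj(exp(6*I*pi/7)) + 1*(exp(-4*I*pi/7))*conj(exp(-6*I*pi/7)) + 1*(exp(2*I*pi/7))*conj(exp(-4*I*pi/7)) + 1*(exp(-6*I*pi/7))*conj(exp(-2*I*pi/7))]
      = (1/7)[(1) + (exp(4*I*pi/7)) + (exp(-6*I*pi/7)) + (exp(-2*I*pi/7)) + (exp(2*I*pi/7)) + (exp(6*I*pi/7)) + (exp(-4*I*pi/7))] = 0/7 = 0
  <chi_0*chi_3, chi_2> = (1/7)[1*(1)*conj(1) + 1*(exp(6*I*pi/7))*conj(exp(4*I*pi/7)) + 1*(exp(-2*I*pi/7))*conj(exp(-6*I*pi/7)) + 1*(exp(4*I*pi/7))*conj(exp(-2*I*pi/7)) + 1*(exp(-4*I*pi/7))*conj(exp(2*I*pi/7)) + 1*(exp(2*I*pi/7))*conj(exp(6*I*pi/7)) + 1*(exp(-6*I*pi/7))*conj(exp(-4*I*pi/7))]
      = (1/7)[(1) + (exp(2*I*pi/7)) + (exp(4*I*pi/7)) + (exp(6*I*pi/7)) + (exp(-6*I*pi/7)) + (exp(-4*I*pi/7)) + (exp(-2*I*pi/7))] = 0/7 = 0
  <chi_0*chi_3, chi_3> = (1/7)[1*(1)*conj(1) + 1*(exp(6*I*pi/7))*conj(exp(6*I*pi/7)) + 1*(exp(-2*I*pi/7))*conj(exp(-2*I*pi/7)) + 1*(exp(4*I*pi/7))*conj(exp(4*I*pi/7)) + 1*(exp(-4*I*pi/7))*conj(exp(-4*I*pi/7)) + 1*(exp(2*I*pi/7))*conj(exp(2*I*pi/7)) + 1*(exp(-6*I*pi/7))*conj(exp(-6*I*pi/7))]
      = (1/7)[(1) + (1) + (1) + (1) + (1) + (1) + (1)] = 7/7 = 1
  <chi_0*chi_3, chi_4> = (1/7)[1*(1)*conj(1) + 1*(exp(6*I*pi/7))*conj(exp(-6*I*pi/7)) + 1*(exp(-2*I*pi/7))*conj(exp(2*I*pi/7)) + 1*(exp(4*I*pi/7))*conj(exp(-4*I*pi/7)) + 1*(exp(-4*I*pi/7))*conj(exp(4*I*pi/7)) + 1*(exp(2*I*pi/7))*conj(exp(-2*I*pi/7)) + 1*(exp(-6*I*pi/7))*conj(exp(6*I*pi/7))]
      = (1/7)[(1) + (exp(-2*I*pi/7)) + (exp(-4*I*pi/7)) + (exp(-6*I*pi/7)) + (exp(6*I*pi/7)) + (exp(4*I*pi/7)) + (exp(2*I*pi/7))] = 0/7 = 0
  <chi_0*chi_3, chi_5> = (1/7)[1*(1)*conj(1) + 1*(exp(6*I*pi/7))*conj(exp(-4*I*pi/7)) + 1*(exp(-2*I*pi/7))*conj(exp(6*I*pi/7)) + 1*(exp(4*I*pi/7))*conj(exp(2*I*pi/7)) + 1*(exp(-4*I*pi/7))*conj(exp(-2*I*pi/7)) + 1*(exp(2*I*pi/7))*conj(exp(-6*I*pi/7)) + 1*(exp(-6*I*pi/7))*conj(exp(4*I*pi/7))]
      = (1/7)[(1) + (exp(-4*I*pi/7)) + (exp(6*I*pi/7)) + (exp(2*I*pi/7)) + (exp(-2*I*pi/7)) + (exp(-6*I*pi/7)) + (exp(4*I*pi/7))] = 0/7 = 0
  <chi_0*chi_3, chi_6> = (1/7)[1*(1)*conj(1) + 1*(exp(6*I*pi/7))*conj(exp(-2*I*pi/7)) + 1*(exp(-2*I*pi/7))*conj(exp(-4*I*pi/7)) + 1*(exp(4*I*pi/7))*conj(exp(-6*I*pi/7)) + 1*(exp(-4*I*pi/7))*conj(exp(6*I*pi/7)) + 1*(exp(2*I*pi/7))*conj(exp(4*I*pi/7)) + 1*(exp(-6*I*pi/7))*conj(exp(2*I*pi/7))]
      = (1/7)[(1) + (exp(-6*I*pi/7)) + (exp(2*I*pi/7)) + (exp(-4*I*pi/7)) + (exp(4*I*pi/7)) + (exp(-2*I*pi/7)) + (exp(6*I*pi/7))] = 0/7 = 0
(Exp terms are combined using exp(i*s)*conj(exp(i*t)) = exp(i*(s-t)), and sums of them are collapsed using the identity that for every m > 1 the m distinct m-th roots of unity sum to 0, e.g. 1 + exp(2*I*pi/3) + exp(-2*I*pi/3) = 0.)
Hence the multiplicities are chi_3: 1. Dimension check: dim(chi_0)*dim(chi_3) = 1*1 = 1 and sum (mult * dim) = 1*1 = 1.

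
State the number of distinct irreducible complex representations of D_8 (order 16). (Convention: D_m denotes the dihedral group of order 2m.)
7

Solution. The number of irreducible complex representations of a finite group equals its number of conjugacy classes. D_8 has 7 conjugacy classes (n/2 + 3 for n even), so D_8 (order 16) has exactly 7 irreducible complex representations.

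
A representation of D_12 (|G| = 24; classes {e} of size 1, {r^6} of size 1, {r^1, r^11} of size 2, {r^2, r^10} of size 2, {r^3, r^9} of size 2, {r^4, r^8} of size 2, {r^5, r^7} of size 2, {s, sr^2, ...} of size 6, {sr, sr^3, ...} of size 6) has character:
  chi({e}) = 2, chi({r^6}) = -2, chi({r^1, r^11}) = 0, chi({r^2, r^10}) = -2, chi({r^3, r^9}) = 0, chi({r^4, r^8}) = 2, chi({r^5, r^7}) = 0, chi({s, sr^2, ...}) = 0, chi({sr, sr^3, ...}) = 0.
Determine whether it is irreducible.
Irreducible: <chi, chi> = 1.

Explanation: <chi, chi> = (1/|G|) sum_C |C| * |chi(C)|^2 = (1/24)[1*|2|^2 + 1*|-2|^2 + 2*|0|^2 + 2*|-2|^2 + 2*|0|^2 + 2*|2|^2 + 2*|0|^2 + 6*|0|^2 + 6*|0|^2]
  = (1/24)[(4) + (4) + (0) + (8) + (0) + (8) + (0) + (0) + (0)] = 24/24 = 1.
A character is irreducible iff <chi, chi> = 1, so this representation is irreducible.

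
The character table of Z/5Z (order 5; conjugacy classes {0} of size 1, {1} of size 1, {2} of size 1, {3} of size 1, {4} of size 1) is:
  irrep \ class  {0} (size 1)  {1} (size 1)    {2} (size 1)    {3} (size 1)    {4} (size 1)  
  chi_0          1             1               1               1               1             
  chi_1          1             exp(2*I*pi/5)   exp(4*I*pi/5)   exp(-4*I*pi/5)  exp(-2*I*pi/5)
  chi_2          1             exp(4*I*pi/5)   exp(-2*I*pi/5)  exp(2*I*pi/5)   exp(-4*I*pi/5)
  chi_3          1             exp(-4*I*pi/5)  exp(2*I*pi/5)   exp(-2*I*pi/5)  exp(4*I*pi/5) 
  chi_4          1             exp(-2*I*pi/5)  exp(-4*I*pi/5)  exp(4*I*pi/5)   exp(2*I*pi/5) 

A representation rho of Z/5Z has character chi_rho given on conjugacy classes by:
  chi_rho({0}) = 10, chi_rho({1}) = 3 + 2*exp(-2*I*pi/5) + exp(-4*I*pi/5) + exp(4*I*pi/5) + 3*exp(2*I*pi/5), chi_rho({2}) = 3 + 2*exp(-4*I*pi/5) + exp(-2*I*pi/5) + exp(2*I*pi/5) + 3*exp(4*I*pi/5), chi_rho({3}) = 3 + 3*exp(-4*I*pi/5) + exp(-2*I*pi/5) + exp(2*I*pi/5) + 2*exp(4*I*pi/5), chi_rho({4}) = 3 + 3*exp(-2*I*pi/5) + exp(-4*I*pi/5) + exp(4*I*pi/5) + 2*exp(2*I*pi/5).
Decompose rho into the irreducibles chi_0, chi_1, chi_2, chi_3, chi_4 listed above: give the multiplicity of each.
Multiplicities: chi_0: 3, chi_1: 3, chi_2: 1, chi_3: 1, chi_4: 2.

Use <chi_rho, chi> = (1/|G|) sum_C |C| * chi_rho(C) * conj(chi(C)) with |G| = 5 for each irreducible chi in the table:
  <chi_rho, chi_0> = (1/5)[1*(10)*conj(1) + 1*(3 + 2*exp(-2*I*pi/5) + exp(-4*I*pi/5) + exp(4*I*pi/5) + 3*exp(2*I*pi/5))*conj(1) + 1*(3 + 2*exp(-4*I*pi/5) + exp(-2*I*pi/5) + exp(2*I*pi/5) + 3*exp(4*I*pi/5))*conj(1) + 1*(3 + 3*exp(-4*I*pi/5) + exp(-2*I*pi/5) + exp(2*I*pi/5) + 2*exp(4*I*pi/5))*conj(1) + 1*(3 + 3*exp(-2*I*pi/5) + exp(-4*I*pi/5) + exp(4*I*pi/5) + 2*exp(2*I*pi/5))*conj(1)]
      = (1/5)[(10) + (3 + 2*exp(-2*I*pi/5) + exp(-4*I*pi/5) + exp(4*I*pi/5) + 3*exp(2*I*pi/5)) + (3 + 2*exp(-4*I*pi/5) + exp(-2*I*pi/5) + exp(2*I*pi/5) + 3*exp(4*I*pi/5)) + (3 + 3*exp(-4*I*pi/5) + exp(-2*I*pi/5) + exp(2*I*pi/5) + 2*exp(4*I*pi/5)) + (3 + 3*exp(-2*I*pi/5) + exp(-4*I*pi/5) + exp(4*I*pi/5) + 2*exp(2*I*pi/5))] = 15/5 = 3
  <chi_rho, chi_1> = (1/5)[1*(10)*conj(1) + 1*(3 + 2*exp(-2*I*pi/5) + exp(-4*I*pi/5) + exp(4*I*pi/5) + 3*exp(2*I*pi/5))*conj(exp(2*I*pi/5)) + 1*(3 + 2*exp(-4*I*pi/5) + exp(-2*I*pi/5) + exp(2*I*pi/5) + 3*exp(4*I*pi/5))*conj(exp(4*I*pi/5)) + 1*(3 + 3*exp(-4*I*pi/5) + exp(-2*I*pi/5) + exp(2*I*pi/5) + 2*exp(4*I*pi/5))*conj(exp(-4*I*pi/5)) + 1*(3 + 3*exp(-2*I*pi/5) + exp(-4*I*pi/5) + exp(4*I*pi/5) + 2*exp(2*I*pi/5))*conj(exp(-2*I*pi/5))]
      = (1/5)[(10) + (3 + 3*exp(-2*I*pi/5) + 2*exp(-4*I*pi/5) + exp(4*I*pi/5) + exp(2*I*pi/5)) + (3 + 3*exp(-4*I*pi/5) + exp(-2*I*pi/5) + exp(4*I*pi/5) + 2*exp(2*I*pi/5)) + (3 + 2*exp(-2*I*pi/5) + exp(-4*I*pi/5) + exp(2*I*pi/5) + 3*exp(4*I*pi/5)) + (3 + exp(-2*I*pi/5) + exp(-4*I*pi/5) + 2*exp(4*I*pi/5) + 3*exp(2*I*pi/5))] = 15/5 = 3
  <chi_rho, chi_2> = (1/5)[1*(10)*conj(1) + 1*(3 + 2*exp(-2*I*pi/5) + exp(-4*I*pi/5) + exp(4*I*pi/5) + 3*exp(2*I*pi/5))*conj(exp(4*I*pi/5)) + 1*(3 + 2*exp(-4*I*pi/5) + exp(-2*I*pi/5) + exp(2*I*pi/5) + 3*exp(4*I*pi/5))*conj(exp(-2*I*pi/5)) + 1*(3 + 3*exp(-4*I*pi/5) + exp(-2*I*pi/5) + exp(2*I*pi/5) + 2*exp(4*I*pi/5))*conj(exp(2*I*pi/5)) + 1*(3 + 3*exp(-2*I*pi/5) + exp(-4*I*pi/5) + exp(4*I*pi/5) + 2*exp(2*I*pi/5))*conj(exp(-4*I*pi/5))]
      = (1/5)[(10) + (1 + 3*exp(-2*I*pi/5) + 3*exp(-4*I*pi/5) + exp(2*I*pi/5) + 2*exp(4*I*pi/5)) + (1 + 2*exp(-2*I*pi/5) + 3*exp(-4*I*pi/5) + exp(4*I*pi/5) + 3*exp(2*I*pi/5)) + (1 + 3*exp(-2*I*pi/5) + exp(-4*I*pi/5) + 3*exp(4*I*pi/5) + 2*exp(2*I*pi/5)) + (1 + 2*exp(-4*I*pi/5) + exp(-2*I*pi/5) + 3*exp(4*I*pi/5) + 3*exp(2*I*pi/5))] = 5/5 = 1
  <chi_rho, chi_3> = (1/5)[1*(10)*conj(1) + 1*(3 + 2*exp(-2*I*pi/5) + exp(-4*I*pi/5) + exp(4*I*pi/5) + 3*exp(2*I*pi/5))*conj(exp(-4*I*pi/5)) + 1*(3 + 2*exp(-4*I*pi/5) + exp(-2*I*pi/5) + exp(2*I*pi/5) + 3*exp(4*I*pi/5))*conj(exp(2*I*pi/5)) + 1*(3 + 3*exp(-4*I*pi/5) + exp(-2*I*pi/5) + exp(2*I*pi/5) + 2*exp(4*I*pi/5))*conj(exp(-2*I*pi/5)) + 1*(3 + 3*exp(-2*I*pi/5) + exp(-4*I*pi/5) + exp(4*I*pi/5) + 2*exp(2*I*pi/5))*conj(exp(4*I*pi/5))]
      = (1/5)[(10) + (1 + 3*exp(-4*I*pi/5) + exp(-2*I*pi/5) + 3*exp(4*I*pi/5) + 2*exp(2*I*pi/5)) + (1 + 3*exp(-2*I*pi/5) + exp(-4*I*pi/5) + 2*exp(4*I*pi/5) + 3*exp(2*I*pi/5)) + (1 + 3*exp(-2*I*pi/5) + 2*exp(-4*I*pi/5) + exp(4*I*pi/5) + 3*exp(2*I*pi/5)) + (1 + 2*exp(-2*I*pi/5) + 3*exp(-4*I*pi/5) + exp(2*I*pi/5) + 3*exp(4*I*pi/5))] = 5/5 = 1
  <chi_rho, chi_4> = (1/5)[1*(10)*conj(1) + 1*(3 + 2*exp(-2*I*pi/5) + exp(-4*I*pi/5) + exp(4*I*pi/5) + 3*exp(2*I*pi/5))*conj(exp(-2*I*pi/5)) + 1*(3 + 2*exp(-4*I*pi/5) + exp(-2*I*pi/5) + exp(2*I*pi/5) + 3*exp(4*I*pi/5))*conj(exp(-4*I*pi/5)) + 1*(3 + 3*exp(-4*I*pi/5) + exp(-2*I*pi/5) + exp(2*I*pi/5) + 2*exp(4*I*pi/5))*conj(exp(4*I*pi/5)) + 1*(3 + 3*exp(-2*I*pi/5) + exp(-4*I*pi/5) + exp(4*I*pi/5) + 2*exp(2*I*pi/5))*conj(exp(2*I*pi/5))]
      = (1/5)[(10) + (2 + exp(-2*I*pi/5) + exp(-4*I*pi/5) + 3*exp(4*I*pi/5) + 3*exp(2*I*pi/5)) + (2 + 3*exp(-2*I*pi/5) + exp(-4*I*pi/5) + exp(2*I*pi/5) + 3*exp(4*I*pi/5)) + (2 + 3*exp(-4*I*pi/5) + exp(-2*I*pi/5) + exp(4*I*pi/5) + 3*exp(2*I*pi/5)) + (2 + 3*exp(-2*I*pi/5) + 3*exp(-4*I*pi/5) + exp(4*I*pi/5) + exp(2*I*pi/5))] = 10/5 = 2
(Exp terms are combined using exp(i*s)*conj(exp(i*t)) = exp(i*(s-t)), and sums of them are collapsed using the identity that for every m > 1 the m distinct m-th roots of unity sum to 0, e.g. 1 + exp(2*I*pi/3) + exp(-2*I*pi/3) = 0.)
Dimension check: dim(rho) = sum (mult * dim) = 3*1 + 3*1 + 1*1 + 1*1 + 2*1 = 10 = chi_rho(e) = 10.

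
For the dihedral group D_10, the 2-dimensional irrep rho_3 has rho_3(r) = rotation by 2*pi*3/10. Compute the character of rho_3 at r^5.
chi_{rho_3}(r^5) = 2*cos(2*pi*3*5/10) = -2

Proof sketch: rho_3(r^5) is rotation by angle 2*pi*3*5/10, whose trace is 2*cos(2*pi*3*5/10) = -2.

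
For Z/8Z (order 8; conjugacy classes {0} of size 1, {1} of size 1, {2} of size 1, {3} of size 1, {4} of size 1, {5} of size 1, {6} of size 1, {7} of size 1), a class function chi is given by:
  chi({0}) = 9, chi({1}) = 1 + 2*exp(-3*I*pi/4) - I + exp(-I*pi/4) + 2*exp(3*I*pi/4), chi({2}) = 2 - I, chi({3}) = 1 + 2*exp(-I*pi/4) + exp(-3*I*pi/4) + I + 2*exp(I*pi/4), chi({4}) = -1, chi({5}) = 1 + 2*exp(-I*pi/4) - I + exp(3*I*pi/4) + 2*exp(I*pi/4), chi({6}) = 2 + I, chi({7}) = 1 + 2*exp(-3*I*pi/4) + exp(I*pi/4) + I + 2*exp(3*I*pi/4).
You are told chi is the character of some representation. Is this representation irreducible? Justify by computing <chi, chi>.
Not irreducible (reducible): <chi, chi> = 15 > 1.

Argument: <chi, chi> = (1/|G|) sum_C |C| * |chi(C)|^2 = (1/8)[1*|9|^2 + 1*|1 + 2*exp(-3*I*pi/4) - I + exp(-I*pi/4) + 2*exp(3*I*pi/4)|^2 + 1*|2 - I|^2 + 1*|1 + 2*exp(-I*pi/4) + exp(-3*I*pi/4) + I + 2*exp(I*pi/4)|^2 + 1*|-1|^2 + 1*|1 + 2*exp(-I*pi/4) - I + exp(3*I*pi/4) + 2*exp(I*pi/4)|^2 + 1*|2 + I|^2 + 1*|1 + 2*exp(-3*I*pi/4) + exp(I*pi/4) + I + 2*exp(3*I*pi/4)|^2]
  = (1/8)[(81) + (7 + 4*exp(-3*I*pi/4) + exp(-I*pi/4) + 2*exp(I*pi/4) + 3*exp(3*I*pi/4)) + (5) + (7 + 3*exp(-I*pi/4) + 2*exp(-3*I*pi/4) + exp(3*I*pi/4) + 4*exp(I*pi/4)) + (1) + (7 + 3*exp(-I*pi/4) + 2*exp(-3*I*pi/4) + exp(3*I*pi/4) + 4*exp(I*pi/4)) + (5) + (7 + 4*exp(-3*I*pi/4) + exp(-I*pi/4) + 2*exp(I*pi/4) + 3*exp(3*I*pi/4))] = 120/8 = 15.
(Exp terms are combined using exp(i*s)*conj(exp(i*t)) = exp(i*(s-t)), and sums of them are collapsed using the identity that for every m > 1 the m distinct m-th roots of unity sum to 0, e.g. 1 + exp(2*I*pi/3) + exp(-2*I*pi/3) = 0.)
A character is irreducible iff <chi, chi> = 1, so this representation is reducible.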